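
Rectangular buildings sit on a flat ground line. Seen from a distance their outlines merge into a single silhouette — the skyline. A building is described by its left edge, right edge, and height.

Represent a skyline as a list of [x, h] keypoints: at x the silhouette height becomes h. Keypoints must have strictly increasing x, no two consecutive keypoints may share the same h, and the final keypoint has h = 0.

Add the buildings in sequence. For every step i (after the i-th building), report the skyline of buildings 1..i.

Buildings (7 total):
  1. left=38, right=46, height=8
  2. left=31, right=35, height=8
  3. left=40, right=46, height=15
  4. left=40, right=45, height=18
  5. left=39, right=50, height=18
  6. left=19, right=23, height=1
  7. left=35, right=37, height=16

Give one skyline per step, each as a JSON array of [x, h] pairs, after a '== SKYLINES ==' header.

== SKYLINES ==
[[38,8],[46,0]]
[[31,8],[35,0],[38,8],[46,0]]
[[31,8],[35,0],[38,8],[40,15],[46,0]]
[[31,8],[35,0],[38,8],[40,18],[45,15],[46,0]]
[[31,8],[35,0],[38,8],[39,18],[50,0]]
[[19,1],[23,0],[31,8],[35,0],[38,8],[39,18],[50,0]]
[[19,1],[23,0],[31,8],[35,16],[37,0],[38,8],[39,18],[50,0]]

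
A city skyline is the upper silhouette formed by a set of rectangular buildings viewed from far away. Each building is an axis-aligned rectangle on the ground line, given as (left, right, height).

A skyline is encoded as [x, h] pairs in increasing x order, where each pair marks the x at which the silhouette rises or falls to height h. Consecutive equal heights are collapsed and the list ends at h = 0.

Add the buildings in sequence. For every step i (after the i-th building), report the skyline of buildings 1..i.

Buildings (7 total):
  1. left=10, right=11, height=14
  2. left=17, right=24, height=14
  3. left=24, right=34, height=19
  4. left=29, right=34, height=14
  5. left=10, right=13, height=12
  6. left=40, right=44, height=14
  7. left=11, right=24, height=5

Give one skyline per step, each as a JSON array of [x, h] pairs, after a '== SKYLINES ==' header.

== SKYLINES ==
[[10,14],[11,0]]
[[10,14],[11,0],[17,14],[24,0]]
[[10,14],[11,0],[17,14],[24,19],[34,0]]
[[10,14],[11,0],[17,14],[24,19],[34,0]]
[[10,14],[11,12],[13,0],[17,14],[24,19],[34,0]]
[[10,14],[11,12],[13,0],[17,14],[24,19],[34,0],[40,14],[44,0]]
[[10,14],[11,12],[13,5],[17,14],[24,19],[34,0],[40,14],[44,0]]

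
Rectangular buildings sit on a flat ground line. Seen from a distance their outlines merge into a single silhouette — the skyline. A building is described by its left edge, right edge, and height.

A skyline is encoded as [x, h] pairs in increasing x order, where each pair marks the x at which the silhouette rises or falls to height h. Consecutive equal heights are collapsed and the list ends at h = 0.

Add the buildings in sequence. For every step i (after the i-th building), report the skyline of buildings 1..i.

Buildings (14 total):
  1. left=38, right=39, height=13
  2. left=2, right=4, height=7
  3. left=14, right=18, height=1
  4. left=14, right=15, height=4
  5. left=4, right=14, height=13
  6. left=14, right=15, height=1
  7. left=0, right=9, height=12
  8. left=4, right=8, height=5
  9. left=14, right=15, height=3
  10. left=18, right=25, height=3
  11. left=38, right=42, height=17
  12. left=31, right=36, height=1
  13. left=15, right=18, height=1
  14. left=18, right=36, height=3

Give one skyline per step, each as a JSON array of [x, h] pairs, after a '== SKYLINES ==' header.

== SKYLINES ==
[[38,13],[39,0]]
[[2,7],[4,0],[38,13],[39,0]]
[[2,7],[4,0],[14,1],[18,0],[38,13],[39,0]]
[[2,7],[4,0],[14,4],[15,1],[18,0],[38,13],[39,0]]
[[2,7],[4,13],[14,4],[15,1],[18,0],[38,13],[39,0]]
[[2,7],[4,13],[14,4],[15,1],[18,0],[38,13],[39,0]]
[[0,12],[4,13],[14,4],[15,1],[18,0],[38,13],[39,0]]
[[0,12],[4,13],[14,4],[15,1],[18,0],[38,13],[39,0]]
[[0,12],[4,13],[14,4],[15,1],[18,0],[38,13],[39,0]]
[[0,12],[4,13],[14,4],[15,1],[18,3],[25,0],[38,13],[39,0]]
[[0,12],[4,13],[14,4],[15,1],[18,3],[25,0],[38,17],[42,0]]
[[0,12],[4,13],[14,4],[15,1],[18,3],[25,0],[31,1],[36,0],[38,17],[42,0]]
[[0,12],[4,13],[14,4],[15,1],[18,3],[25,0],[31,1],[36,0],[38,17],[42,0]]
[[0,12],[4,13],[14,4],[15,1],[18,3],[36,0],[38,17],[42,0]]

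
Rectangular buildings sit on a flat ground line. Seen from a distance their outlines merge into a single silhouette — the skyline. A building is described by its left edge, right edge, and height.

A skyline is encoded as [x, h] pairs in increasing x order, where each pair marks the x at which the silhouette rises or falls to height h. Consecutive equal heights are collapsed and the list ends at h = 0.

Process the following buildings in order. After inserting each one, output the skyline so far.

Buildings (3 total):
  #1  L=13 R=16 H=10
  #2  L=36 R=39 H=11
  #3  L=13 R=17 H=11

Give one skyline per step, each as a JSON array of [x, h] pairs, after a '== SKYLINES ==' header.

== SKYLINES ==
[[13,10],[16,0]]
[[13,10],[16,0],[36,11],[39,0]]
[[13,11],[17,0],[36,11],[39,0]]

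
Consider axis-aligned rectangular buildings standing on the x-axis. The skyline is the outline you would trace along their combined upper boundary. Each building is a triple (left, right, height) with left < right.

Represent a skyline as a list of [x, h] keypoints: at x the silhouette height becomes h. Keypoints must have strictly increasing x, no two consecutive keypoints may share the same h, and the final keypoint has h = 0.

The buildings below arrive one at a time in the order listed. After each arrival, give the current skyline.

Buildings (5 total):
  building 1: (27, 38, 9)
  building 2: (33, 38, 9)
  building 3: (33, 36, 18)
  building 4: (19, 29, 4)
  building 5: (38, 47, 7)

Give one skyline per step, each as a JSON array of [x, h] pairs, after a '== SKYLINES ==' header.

== SKYLINES ==
[[27,9],[38,0]]
[[27,9],[38,0]]
[[27,9],[33,18],[36,9],[38,0]]
[[19,4],[27,9],[33,18],[36,9],[38,0]]
[[19,4],[27,9],[33,18],[36,9],[38,7],[47,0]]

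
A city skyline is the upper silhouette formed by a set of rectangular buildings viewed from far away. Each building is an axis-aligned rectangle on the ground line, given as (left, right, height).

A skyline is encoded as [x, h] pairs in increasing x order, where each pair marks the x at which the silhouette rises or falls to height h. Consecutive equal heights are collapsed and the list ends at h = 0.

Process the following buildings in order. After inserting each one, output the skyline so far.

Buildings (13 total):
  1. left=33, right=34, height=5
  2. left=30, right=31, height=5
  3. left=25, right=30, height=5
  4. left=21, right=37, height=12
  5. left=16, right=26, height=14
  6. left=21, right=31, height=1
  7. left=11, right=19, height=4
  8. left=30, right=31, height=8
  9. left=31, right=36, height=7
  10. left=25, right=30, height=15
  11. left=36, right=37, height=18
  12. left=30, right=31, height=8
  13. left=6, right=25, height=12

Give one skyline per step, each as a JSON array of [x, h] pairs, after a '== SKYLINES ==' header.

== SKYLINES ==
[[33,5],[34,0]]
[[30,5],[31,0],[33,5],[34,0]]
[[25,5],[31,0],[33,5],[34,0]]
[[21,12],[37,0]]
[[16,14],[26,12],[37,0]]
[[16,14],[26,12],[37,0]]
[[11,4],[16,14],[26,12],[37,0]]
[[11,4],[16,14],[26,12],[37,0]]
[[11,4],[16,14],[26,12],[37,0]]
[[11,4],[16,14],[25,15],[30,12],[37,0]]
[[11,4],[16,14],[25,15],[30,12],[36,18],[37,0]]
[[11,4],[16,14],[25,15],[30,12],[36,18],[37,0]]
[[6,12],[16,14],[25,15],[30,12],[36,18],[37,0]]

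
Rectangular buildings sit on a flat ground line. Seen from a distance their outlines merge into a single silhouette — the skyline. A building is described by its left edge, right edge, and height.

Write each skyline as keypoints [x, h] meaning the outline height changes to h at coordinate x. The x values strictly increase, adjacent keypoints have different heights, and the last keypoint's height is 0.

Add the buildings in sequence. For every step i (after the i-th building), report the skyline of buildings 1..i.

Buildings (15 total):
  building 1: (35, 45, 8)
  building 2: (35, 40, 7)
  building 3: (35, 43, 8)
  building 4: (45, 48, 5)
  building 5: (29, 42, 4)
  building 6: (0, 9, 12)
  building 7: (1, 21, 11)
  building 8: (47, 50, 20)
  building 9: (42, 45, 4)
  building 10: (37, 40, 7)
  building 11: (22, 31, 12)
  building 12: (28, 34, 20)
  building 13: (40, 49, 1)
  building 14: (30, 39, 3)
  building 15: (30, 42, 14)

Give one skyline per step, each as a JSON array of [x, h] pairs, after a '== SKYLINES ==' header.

== SKYLINES ==
[[35,8],[45,0]]
[[35,8],[45,0]]
[[35,8],[45,0]]
[[35,8],[45,5],[48,0]]
[[29,4],[35,8],[45,5],[48,0]]
[[0,12],[9,0],[29,4],[35,8],[45,5],[48,0]]
[[0,12],[9,11],[21,0],[29,4],[35,8],[45,5],[48,0]]
[[0,12],[9,11],[21,0],[29,4],[35,8],[45,5],[47,20],[50,0]]
[[0,12],[9,11],[21,0],[29,4],[35,8],[45,5],[47,20],[50,0]]
[[0,12],[9,11],[21,0],[29,4],[35,8],[45,5],[47,20],[50,0]]
[[0,12],[9,11],[21,0],[22,12],[31,4],[35,8],[45,5],[47,20],[50,0]]
[[0,12],[9,11],[21,0],[22,12],[28,20],[34,4],[35,8],[45,5],[47,20],[50,0]]
[[0,12],[9,11],[21,0],[22,12],[28,20],[34,4],[35,8],[45,5],[47,20],[50,0]]
[[0,12],[9,11],[21,0],[22,12],[28,20],[34,4],[35,8],[45,5],[47,20],[50,0]]
[[0,12],[9,11],[21,0],[22,12],[28,20],[34,14],[42,8],[45,5],[47,20],[50,0]]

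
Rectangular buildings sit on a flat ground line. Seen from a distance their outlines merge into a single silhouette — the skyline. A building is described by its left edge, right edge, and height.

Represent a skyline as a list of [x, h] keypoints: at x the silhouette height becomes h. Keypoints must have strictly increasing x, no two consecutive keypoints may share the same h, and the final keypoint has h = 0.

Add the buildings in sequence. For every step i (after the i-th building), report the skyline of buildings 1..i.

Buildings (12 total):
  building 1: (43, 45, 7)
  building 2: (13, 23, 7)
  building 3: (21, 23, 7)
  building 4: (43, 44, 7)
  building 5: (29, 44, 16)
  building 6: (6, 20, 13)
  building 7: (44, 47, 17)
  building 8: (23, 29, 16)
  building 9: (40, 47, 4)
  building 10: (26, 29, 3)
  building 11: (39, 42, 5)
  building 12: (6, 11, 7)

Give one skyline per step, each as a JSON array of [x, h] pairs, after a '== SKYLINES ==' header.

== SKYLINES ==
[[43,7],[45,0]]
[[13,7],[23,0],[43,7],[45,0]]
[[13,7],[23,0],[43,7],[45,0]]
[[13,7],[23,0],[43,7],[45,0]]
[[13,7],[23,0],[29,16],[44,7],[45,0]]
[[6,13],[20,7],[23,0],[29,16],[44,7],[45,0]]
[[6,13],[20,7],[23,0],[29,16],[44,17],[47,0]]
[[6,13],[20,7],[23,16],[44,17],[47,0]]
[[6,13],[20,7],[23,16],[44,17],[47,0]]
[[6,13],[20,7],[23,16],[44,17],[47,0]]
[[6,13],[20,7],[23,16],[44,17],[47,0]]
[[6,13],[20,7],[23,16],[44,17],[47,0]]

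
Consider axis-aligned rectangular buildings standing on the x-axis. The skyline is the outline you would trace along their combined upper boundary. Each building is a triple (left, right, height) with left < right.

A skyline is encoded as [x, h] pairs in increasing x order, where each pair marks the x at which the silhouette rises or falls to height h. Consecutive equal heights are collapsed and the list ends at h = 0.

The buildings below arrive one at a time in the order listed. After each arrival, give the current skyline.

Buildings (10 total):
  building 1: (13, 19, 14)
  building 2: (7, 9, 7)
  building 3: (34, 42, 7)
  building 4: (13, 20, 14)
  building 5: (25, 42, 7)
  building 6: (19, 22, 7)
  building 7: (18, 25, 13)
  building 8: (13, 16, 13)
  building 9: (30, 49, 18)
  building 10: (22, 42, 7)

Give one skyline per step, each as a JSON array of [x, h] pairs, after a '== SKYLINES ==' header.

== SKYLINES ==
[[13,14],[19,0]]
[[7,7],[9,0],[13,14],[19,0]]
[[7,7],[9,0],[13,14],[19,0],[34,7],[42,0]]
[[7,7],[9,0],[13,14],[20,0],[34,7],[42,0]]
[[7,7],[9,0],[13,14],[20,0],[25,7],[42,0]]
[[7,7],[9,0],[13,14],[20,7],[22,0],[25,7],[42,0]]
[[7,7],[9,0],[13,14],[20,13],[25,7],[42,0]]
[[7,7],[9,0],[13,14],[20,13],[25,7],[42,0]]
[[7,7],[9,0],[13,14],[20,13],[25,7],[30,18],[49,0]]
[[7,7],[9,0],[13,14],[20,13],[25,7],[30,18],[49,0]]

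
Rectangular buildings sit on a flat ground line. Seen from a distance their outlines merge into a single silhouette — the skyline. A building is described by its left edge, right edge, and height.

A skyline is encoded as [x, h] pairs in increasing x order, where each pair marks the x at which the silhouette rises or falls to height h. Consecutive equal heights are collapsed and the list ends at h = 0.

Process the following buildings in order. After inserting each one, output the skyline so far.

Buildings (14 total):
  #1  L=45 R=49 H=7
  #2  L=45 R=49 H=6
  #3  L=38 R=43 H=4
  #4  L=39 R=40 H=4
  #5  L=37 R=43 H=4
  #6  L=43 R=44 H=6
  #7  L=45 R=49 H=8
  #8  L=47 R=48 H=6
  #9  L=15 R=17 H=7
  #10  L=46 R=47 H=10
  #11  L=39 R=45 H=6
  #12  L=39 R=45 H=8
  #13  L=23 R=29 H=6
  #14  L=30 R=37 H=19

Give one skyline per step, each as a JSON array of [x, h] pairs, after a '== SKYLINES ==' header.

== SKYLINES ==
[[45,7],[49,0]]
[[45,7],[49,0]]
[[38,4],[43,0],[45,7],[49,0]]
[[38,4],[43,0],[45,7],[49,0]]
[[37,4],[43,0],[45,7],[49,0]]
[[37,4],[43,6],[44,0],[45,7],[49,0]]
[[37,4],[43,6],[44,0],[45,8],[49,0]]
[[37,4],[43,6],[44,0],[45,8],[49,0]]
[[15,7],[17,0],[37,4],[43,6],[44,0],[45,8],[49,0]]
[[15,7],[17,0],[37,4],[43,6],[44,0],[45,8],[46,10],[47,8],[49,0]]
[[15,7],[17,0],[37,4],[39,6],[45,8],[46,10],[47,8],[49,0]]
[[15,7],[17,0],[37,4],[39,8],[46,10],[47,8],[49,0]]
[[15,7],[17,0],[23,6],[29,0],[37,4],[39,8],[46,10],[47,8],[49,0]]
[[15,7],[17,0],[23,6],[29,0],[30,19],[37,4],[39,8],[46,10],[47,8],[49,0]]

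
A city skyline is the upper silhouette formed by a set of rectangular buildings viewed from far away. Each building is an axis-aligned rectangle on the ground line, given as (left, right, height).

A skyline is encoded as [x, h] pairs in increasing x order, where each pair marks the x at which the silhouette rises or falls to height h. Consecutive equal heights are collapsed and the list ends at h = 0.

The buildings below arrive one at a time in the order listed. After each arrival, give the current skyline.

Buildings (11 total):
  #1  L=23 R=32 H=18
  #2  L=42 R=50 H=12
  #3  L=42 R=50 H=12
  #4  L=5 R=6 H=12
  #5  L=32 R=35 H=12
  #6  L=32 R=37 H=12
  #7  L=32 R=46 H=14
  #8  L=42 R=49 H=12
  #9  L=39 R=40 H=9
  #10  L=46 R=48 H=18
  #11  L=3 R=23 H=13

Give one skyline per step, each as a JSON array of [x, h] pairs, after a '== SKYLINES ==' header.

== SKYLINES ==
[[23,18],[32,0]]
[[23,18],[32,0],[42,12],[50,0]]
[[23,18],[32,0],[42,12],[50,0]]
[[5,12],[6,0],[23,18],[32,0],[42,12],[50,0]]
[[5,12],[6,0],[23,18],[32,12],[35,0],[42,12],[50,0]]
[[5,12],[6,0],[23,18],[32,12],[37,0],[42,12],[50,0]]
[[5,12],[6,0],[23,18],[32,14],[46,12],[50,0]]
[[5,12],[6,0],[23,18],[32,14],[46,12],[50,0]]
[[5,12],[6,0],[23,18],[32,14],[46,12],[50,0]]
[[5,12],[6,0],[23,18],[32,14],[46,18],[48,12],[50,0]]
[[3,13],[23,18],[32,14],[46,18],[48,12],[50,0]]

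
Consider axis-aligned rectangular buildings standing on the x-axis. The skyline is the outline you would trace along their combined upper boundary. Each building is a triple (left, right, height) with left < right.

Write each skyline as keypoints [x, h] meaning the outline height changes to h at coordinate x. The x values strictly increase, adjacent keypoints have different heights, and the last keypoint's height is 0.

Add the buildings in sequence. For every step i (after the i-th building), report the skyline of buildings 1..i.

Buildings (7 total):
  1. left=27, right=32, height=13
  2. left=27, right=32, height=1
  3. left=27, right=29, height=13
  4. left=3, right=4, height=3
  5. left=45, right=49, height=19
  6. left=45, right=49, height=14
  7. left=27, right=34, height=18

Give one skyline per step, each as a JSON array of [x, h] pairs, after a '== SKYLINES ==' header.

== SKYLINES ==
[[27,13],[32,0]]
[[27,13],[32,0]]
[[27,13],[32,0]]
[[3,3],[4,0],[27,13],[32,0]]
[[3,3],[4,0],[27,13],[32,0],[45,19],[49,0]]
[[3,3],[4,0],[27,13],[32,0],[45,19],[49,0]]
[[3,3],[4,0],[27,18],[34,0],[45,19],[49,0]]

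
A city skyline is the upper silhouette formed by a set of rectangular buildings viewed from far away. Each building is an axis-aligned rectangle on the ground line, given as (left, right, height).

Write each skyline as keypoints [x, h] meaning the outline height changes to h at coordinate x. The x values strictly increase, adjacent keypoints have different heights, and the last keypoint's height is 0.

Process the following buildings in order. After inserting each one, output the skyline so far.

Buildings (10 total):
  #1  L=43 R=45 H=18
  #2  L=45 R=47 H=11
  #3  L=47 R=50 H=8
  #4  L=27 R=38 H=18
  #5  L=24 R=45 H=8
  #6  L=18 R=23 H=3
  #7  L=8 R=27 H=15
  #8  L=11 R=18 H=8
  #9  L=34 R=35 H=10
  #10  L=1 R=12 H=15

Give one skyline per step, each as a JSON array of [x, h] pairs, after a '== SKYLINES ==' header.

== SKYLINES ==
[[43,18],[45,0]]
[[43,18],[45,11],[47,0]]
[[43,18],[45,11],[47,8],[50,0]]
[[27,18],[38,0],[43,18],[45,11],[47,8],[50,0]]
[[24,8],[27,18],[38,8],[43,18],[45,11],[47,8],[50,0]]
[[18,3],[23,0],[24,8],[27,18],[38,8],[43,18],[45,11],[47,8],[50,0]]
[[8,15],[27,18],[38,8],[43,18],[45,11],[47,8],[50,0]]
[[8,15],[27,18],[38,8],[43,18],[45,11],[47,8],[50,0]]
[[8,15],[27,18],[38,8],[43,18],[45,11],[47,8],[50,0]]
[[1,15],[27,18],[38,8],[43,18],[45,11],[47,8],[50,0]]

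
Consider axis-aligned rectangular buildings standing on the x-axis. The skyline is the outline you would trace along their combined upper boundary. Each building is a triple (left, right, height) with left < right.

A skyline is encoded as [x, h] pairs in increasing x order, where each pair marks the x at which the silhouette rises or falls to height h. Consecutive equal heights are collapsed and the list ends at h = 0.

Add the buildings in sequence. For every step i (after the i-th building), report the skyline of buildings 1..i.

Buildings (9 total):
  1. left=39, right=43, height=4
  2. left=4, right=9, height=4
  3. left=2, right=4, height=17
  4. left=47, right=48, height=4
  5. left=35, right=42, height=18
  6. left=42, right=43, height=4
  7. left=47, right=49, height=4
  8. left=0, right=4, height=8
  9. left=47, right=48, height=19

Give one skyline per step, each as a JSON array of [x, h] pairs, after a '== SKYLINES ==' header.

== SKYLINES ==
[[39,4],[43,0]]
[[4,4],[9,0],[39,4],[43,0]]
[[2,17],[4,4],[9,0],[39,4],[43,0]]
[[2,17],[4,4],[9,0],[39,4],[43,0],[47,4],[48,0]]
[[2,17],[4,4],[9,0],[35,18],[42,4],[43,0],[47,4],[48,0]]
[[2,17],[4,4],[9,0],[35,18],[42,4],[43,0],[47,4],[48,0]]
[[2,17],[4,4],[9,0],[35,18],[42,4],[43,0],[47,4],[49,0]]
[[0,8],[2,17],[4,4],[9,0],[35,18],[42,4],[43,0],[47,4],[49,0]]
[[0,8],[2,17],[4,4],[9,0],[35,18],[42,4],[43,0],[47,19],[48,4],[49,0]]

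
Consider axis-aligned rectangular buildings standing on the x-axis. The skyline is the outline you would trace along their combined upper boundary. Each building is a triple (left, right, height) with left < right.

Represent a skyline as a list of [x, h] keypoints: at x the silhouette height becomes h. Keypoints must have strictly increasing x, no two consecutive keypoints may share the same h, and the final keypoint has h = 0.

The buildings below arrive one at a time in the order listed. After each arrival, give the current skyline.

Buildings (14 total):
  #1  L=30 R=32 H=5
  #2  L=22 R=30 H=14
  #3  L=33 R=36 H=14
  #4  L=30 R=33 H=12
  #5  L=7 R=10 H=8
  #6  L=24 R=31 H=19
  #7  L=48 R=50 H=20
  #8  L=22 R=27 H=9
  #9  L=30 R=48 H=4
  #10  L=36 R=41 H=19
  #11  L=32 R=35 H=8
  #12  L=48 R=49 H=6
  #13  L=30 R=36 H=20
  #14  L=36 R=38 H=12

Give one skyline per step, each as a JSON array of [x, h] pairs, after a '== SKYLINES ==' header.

== SKYLINES ==
[[30,5],[32,0]]
[[22,14],[30,5],[32,0]]
[[22,14],[30,5],[32,0],[33,14],[36,0]]
[[22,14],[30,12],[33,14],[36,0]]
[[7,8],[10,0],[22,14],[30,12],[33,14],[36,0]]
[[7,8],[10,0],[22,14],[24,19],[31,12],[33,14],[36,0]]
[[7,8],[10,0],[22,14],[24,19],[31,12],[33,14],[36,0],[48,20],[50,0]]
[[7,8],[10,0],[22,14],[24,19],[31,12],[33,14],[36,0],[48,20],[50,0]]
[[7,8],[10,0],[22,14],[24,19],[31,12],[33,14],[36,4],[48,20],[50,0]]
[[7,8],[10,0],[22,14],[24,19],[31,12],[33,14],[36,19],[41,4],[48,20],[50,0]]
[[7,8],[10,0],[22,14],[24,19],[31,12],[33,14],[36,19],[41,4],[48,20],[50,0]]
[[7,8],[10,0],[22,14],[24,19],[31,12],[33,14],[36,19],[41,4],[48,20],[50,0]]
[[7,8],[10,0],[22,14],[24,19],[30,20],[36,19],[41,4],[48,20],[50,0]]
[[7,8],[10,0],[22,14],[24,19],[30,20],[36,19],[41,4],[48,20],[50,0]]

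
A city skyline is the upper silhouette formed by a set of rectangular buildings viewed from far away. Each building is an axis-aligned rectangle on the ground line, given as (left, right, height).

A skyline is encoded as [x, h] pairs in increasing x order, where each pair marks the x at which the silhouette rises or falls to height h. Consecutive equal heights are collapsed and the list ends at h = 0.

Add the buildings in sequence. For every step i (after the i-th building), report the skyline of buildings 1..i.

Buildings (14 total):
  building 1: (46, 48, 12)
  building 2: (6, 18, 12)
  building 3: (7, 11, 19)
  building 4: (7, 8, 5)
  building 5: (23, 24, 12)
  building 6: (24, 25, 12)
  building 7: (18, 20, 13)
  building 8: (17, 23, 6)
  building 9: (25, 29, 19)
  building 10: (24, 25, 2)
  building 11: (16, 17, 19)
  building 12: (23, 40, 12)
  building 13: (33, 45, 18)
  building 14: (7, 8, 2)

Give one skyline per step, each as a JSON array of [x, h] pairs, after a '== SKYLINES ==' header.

== SKYLINES ==
[[46,12],[48,0]]
[[6,12],[18,0],[46,12],[48,0]]
[[6,12],[7,19],[11,12],[18,0],[46,12],[48,0]]
[[6,12],[7,19],[11,12],[18,0],[46,12],[48,0]]
[[6,12],[7,19],[11,12],[18,0],[23,12],[24,0],[46,12],[48,0]]
[[6,12],[7,19],[11,12],[18,0],[23,12],[25,0],[46,12],[48,0]]
[[6,12],[7,19],[11,12],[18,13],[20,0],[23,12],[25,0],[46,12],[48,0]]
[[6,12],[7,19],[11,12],[18,13],[20,6],[23,12],[25,0],[46,12],[48,0]]
[[6,12],[7,19],[11,12],[18,13],[20,6],[23,12],[25,19],[29,0],[46,12],[48,0]]
[[6,12],[7,19],[11,12],[18,13],[20,6],[23,12],[25,19],[29,0],[46,12],[48,0]]
[[6,12],[7,19],[11,12],[16,19],[17,12],[18,13],[20,6],[23,12],[25,19],[29,0],[46,12],[48,0]]
[[6,12],[7,19],[11,12],[16,19],[17,12],[18,13],[20,6],[23,12],[25,19],[29,12],[40,0],[46,12],[48,0]]
[[6,12],[7,19],[11,12],[16,19],[17,12],[18,13],[20,6],[23,12],[25,19],[29,12],[33,18],[45,0],[46,12],[48,0]]
[[6,12],[7,19],[11,12],[16,19],[17,12],[18,13],[20,6],[23,12],[25,19],[29,12],[33,18],[45,0],[46,12],[48,0]]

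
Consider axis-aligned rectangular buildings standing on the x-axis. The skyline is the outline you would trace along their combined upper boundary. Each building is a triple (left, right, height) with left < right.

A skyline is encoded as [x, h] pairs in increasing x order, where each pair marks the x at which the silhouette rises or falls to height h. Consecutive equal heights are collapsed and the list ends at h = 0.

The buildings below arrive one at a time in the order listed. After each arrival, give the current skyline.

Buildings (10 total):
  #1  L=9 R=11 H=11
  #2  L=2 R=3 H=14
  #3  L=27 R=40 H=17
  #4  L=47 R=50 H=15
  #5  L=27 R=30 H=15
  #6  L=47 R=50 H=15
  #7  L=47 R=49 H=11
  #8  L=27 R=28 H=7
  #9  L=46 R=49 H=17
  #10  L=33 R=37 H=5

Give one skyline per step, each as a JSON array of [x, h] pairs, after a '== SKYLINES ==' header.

== SKYLINES ==
[[9,11],[11,0]]
[[2,14],[3,0],[9,11],[11,0]]
[[2,14],[3,0],[9,11],[11,0],[27,17],[40,0]]
[[2,14],[3,0],[9,11],[11,0],[27,17],[40,0],[47,15],[50,0]]
[[2,14],[3,0],[9,11],[11,0],[27,17],[40,0],[47,15],[50,0]]
[[2,14],[3,0],[9,11],[11,0],[27,17],[40,0],[47,15],[50,0]]
[[2,14],[3,0],[9,11],[11,0],[27,17],[40,0],[47,15],[50,0]]
[[2,14],[3,0],[9,11],[11,0],[27,17],[40,0],[47,15],[50,0]]
[[2,14],[3,0],[9,11],[11,0],[27,17],[40,0],[46,17],[49,15],[50,0]]
[[2,14],[3,0],[9,11],[11,0],[27,17],[40,0],[46,17],[49,15],[50,0]]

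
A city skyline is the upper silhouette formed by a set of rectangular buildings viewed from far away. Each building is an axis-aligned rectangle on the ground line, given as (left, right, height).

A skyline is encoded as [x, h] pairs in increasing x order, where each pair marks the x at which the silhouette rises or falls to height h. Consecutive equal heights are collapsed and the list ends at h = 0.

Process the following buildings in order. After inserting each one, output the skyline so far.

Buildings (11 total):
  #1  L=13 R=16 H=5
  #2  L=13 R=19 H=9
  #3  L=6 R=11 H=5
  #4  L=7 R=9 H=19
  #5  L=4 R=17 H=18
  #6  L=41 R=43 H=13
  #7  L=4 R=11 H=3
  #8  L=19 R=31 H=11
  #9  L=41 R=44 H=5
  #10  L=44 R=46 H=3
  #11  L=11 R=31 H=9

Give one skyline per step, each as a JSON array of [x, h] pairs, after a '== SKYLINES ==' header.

== SKYLINES ==
[[13,5],[16,0]]
[[13,9],[19,0]]
[[6,5],[11,0],[13,9],[19,0]]
[[6,5],[7,19],[9,5],[11,0],[13,9],[19,0]]
[[4,18],[7,19],[9,18],[17,9],[19,0]]
[[4,18],[7,19],[9,18],[17,9],[19,0],[41,13],[43,0]]
[[4,18],[7,19],[9,18],[17,9],[19,0],[41,13],[43,0]]
[[4,18],[7,19],[9,18],[17,9],[19,11],[31,0],[41,13],[43,0]]
[[4,18],[7,19],[9,18],[17,9],[19,11],[31,0],[41,13],[43,5],[44,0]]
[[4,18],[7,19],[9,18],[17,9],[19,11],[31,0],[41,13],[43,5],[44,3],[46,0]]
[[4,18],[7,19],[9,18],[17,9],[19,11],[31,0],[41,13],[43,5],[44,3],[46,0]]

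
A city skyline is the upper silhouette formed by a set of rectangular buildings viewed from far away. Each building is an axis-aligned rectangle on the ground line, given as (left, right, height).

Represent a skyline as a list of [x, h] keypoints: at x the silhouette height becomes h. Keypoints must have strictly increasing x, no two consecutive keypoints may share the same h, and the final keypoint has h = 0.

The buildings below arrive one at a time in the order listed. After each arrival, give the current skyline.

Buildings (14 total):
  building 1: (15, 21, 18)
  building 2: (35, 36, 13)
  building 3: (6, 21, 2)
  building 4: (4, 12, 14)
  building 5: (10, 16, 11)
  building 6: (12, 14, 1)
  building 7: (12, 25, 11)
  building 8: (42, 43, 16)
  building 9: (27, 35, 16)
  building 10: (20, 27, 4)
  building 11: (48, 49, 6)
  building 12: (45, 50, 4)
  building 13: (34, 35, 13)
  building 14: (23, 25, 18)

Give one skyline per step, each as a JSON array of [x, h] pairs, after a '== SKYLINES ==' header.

== SKYLINES ==
[[15,18],[21,0]]
[[15,18],[21,0],[35,13],[36,0]]
[[6,2],[15,18],[21,0],[35,13],[36,0]]
[[4,14],[12,2],[15,18],[21,0],[35,13],[36,0]]
[[4,14],[12,11],[15,18],[21,0],[35,13],[36,0]]
[[4,14],[12,11],[15,18],[21,0],[35,13],[36,0]]
[[4,14],[12,11],[15,18],[21,11],[25,0],[35,13],[36,0]]
[[4,14],[12,11],[15,18],[21,11],[25,0],[35,13],[36,0],[42,16],[43,0]]
[[4,14],[12,11],[15,18],[21,11],[25,0],[27,16],[35,13],[36,0],[42,16],[43,0]]
[[4,14],[12,11],[15,18],[21,11],[25,4],[27,16],[35,13],[36,0],[42,16],[43,0]]
[[4,14],[12,11],[15,18],[21,11],[25,4],[27,16],[35,13],[36,0],[42,16],[43,0],[48,6],[49,0]]
[[4,14],[12,11],[15,18],[21,11],[25,4],[27,16],[35,13],[36,0],[42,16],[43,0],[45,4],[48,6],[49,4],[50,0]]
[[4,14],[12,11],[15,18],[21,11],[25,4],[27,16],[35,13],[36,0],[42,16],[43,0],[45,4],[48,6],[49,4],[50,0]]
[[4,14],[12,11],[15,18],[21,11],[23,18],[25,4],[27,16],[35,13],[36,0],[42,16],[43,0],[45,4],[48,6],[49,4],[50,0]]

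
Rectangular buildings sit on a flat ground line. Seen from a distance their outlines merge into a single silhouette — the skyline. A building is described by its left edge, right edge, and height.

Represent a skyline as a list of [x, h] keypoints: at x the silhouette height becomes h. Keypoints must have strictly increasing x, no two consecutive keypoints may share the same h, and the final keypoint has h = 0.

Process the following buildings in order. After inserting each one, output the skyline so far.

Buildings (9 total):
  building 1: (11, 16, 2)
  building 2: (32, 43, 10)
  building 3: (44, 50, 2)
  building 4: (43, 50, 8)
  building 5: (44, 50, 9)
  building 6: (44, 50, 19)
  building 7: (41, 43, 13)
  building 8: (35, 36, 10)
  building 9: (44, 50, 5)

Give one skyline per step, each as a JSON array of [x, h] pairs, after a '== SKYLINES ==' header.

== SKYLINES ==
[[11,2],[16,0]]
[[11,2],[16,0],[32,10],[43,0]]
[[11,2],[16,0],[32,10],[43,0],[44,2],[50,0]]
[[11,2],[16,0],[32,10],[43,8],[50,0]]
[[11,2],[16,0],[32,10],[43,8],[44,9],[50,0]]
[[11,2],[16,0],[32,10],[43,8],[44,19],[50,0]]
[[11,2],[16,0],[32,10],[41,13],[43,8],[44,19],[50,0]]
[[11,2],[16,0],[32,10],[41,13],[43,8],[44,19],[50,0]]
[[11,2],[16,0],[32,10],[41,13],[43,8],[44,19],[50,0]]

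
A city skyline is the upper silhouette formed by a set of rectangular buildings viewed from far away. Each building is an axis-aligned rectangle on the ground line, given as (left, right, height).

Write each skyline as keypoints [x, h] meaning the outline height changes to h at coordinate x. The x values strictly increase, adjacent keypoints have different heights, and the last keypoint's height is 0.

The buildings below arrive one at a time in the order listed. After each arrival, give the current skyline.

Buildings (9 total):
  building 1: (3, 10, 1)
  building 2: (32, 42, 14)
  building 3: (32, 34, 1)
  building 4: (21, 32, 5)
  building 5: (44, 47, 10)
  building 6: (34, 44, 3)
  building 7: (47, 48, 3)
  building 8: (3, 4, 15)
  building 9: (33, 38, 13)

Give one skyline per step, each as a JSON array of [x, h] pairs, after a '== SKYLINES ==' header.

== SKYLINES ==
[[3,1],[10,0]]
[[3,1],[10,0],[32,14],[42,0]]
[[3,1],[10,0],[32,14],[42,0]]
[[3,1],[10,0],[21,5],[32,14],[42,0]]
[[3,1],[10,0],[21,5],[32,14],[42,0],[44,10],[47,0]]
[[3,1],[10,0],[21,5],[32,14],[42,3],[44,10],[47,0]]
[[3,1],[10,0],[21,5],[32,14],[42,3],[44,10],[47,3],[48,0]]
[[3,15],[4,1],[10,0],[21,5],[32,14],[42,3],[44,10],[47,3],[48,0]]
[[3,15],[4,1],[10,0],[21,5],[32,14],[42,3],[44,10],[47,3],[48,0]]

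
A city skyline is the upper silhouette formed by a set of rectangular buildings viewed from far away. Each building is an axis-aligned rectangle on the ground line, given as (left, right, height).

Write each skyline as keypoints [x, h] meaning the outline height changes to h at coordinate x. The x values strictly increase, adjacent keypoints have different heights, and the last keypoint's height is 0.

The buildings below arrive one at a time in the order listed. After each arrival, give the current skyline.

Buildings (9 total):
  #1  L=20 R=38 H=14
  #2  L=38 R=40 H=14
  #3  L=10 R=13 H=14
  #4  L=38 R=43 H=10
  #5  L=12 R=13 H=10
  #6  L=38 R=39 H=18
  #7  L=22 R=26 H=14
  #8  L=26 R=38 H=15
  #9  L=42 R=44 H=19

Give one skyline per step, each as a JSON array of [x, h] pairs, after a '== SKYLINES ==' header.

== SKYLINES ==
[[20,14],[38,0]]
[[20,14],[40,0]]
[[10,14],[13,0],[20,14],[40,0]]
[[10,14],[13,0],[20,14],[40,10],[43,0]]
[[10,14],[13,0],[20,14],[40,10],[43,0]]
[[10,14],[13,0],[20,14],[38,18],[39,14],[40,10],[43,0]]
[[10,14],[13,0],[20,14],[38,18],[39,14],[40,10],[43,0]]
[[10,14],[13,0],[20,14],[26,15],[38,18],[39,14],[40,10],[43,0]]
[[10,14],[13,0],[20,14],[26,15],[38,18],[39,14],[40,10],[42,19],[44,0]]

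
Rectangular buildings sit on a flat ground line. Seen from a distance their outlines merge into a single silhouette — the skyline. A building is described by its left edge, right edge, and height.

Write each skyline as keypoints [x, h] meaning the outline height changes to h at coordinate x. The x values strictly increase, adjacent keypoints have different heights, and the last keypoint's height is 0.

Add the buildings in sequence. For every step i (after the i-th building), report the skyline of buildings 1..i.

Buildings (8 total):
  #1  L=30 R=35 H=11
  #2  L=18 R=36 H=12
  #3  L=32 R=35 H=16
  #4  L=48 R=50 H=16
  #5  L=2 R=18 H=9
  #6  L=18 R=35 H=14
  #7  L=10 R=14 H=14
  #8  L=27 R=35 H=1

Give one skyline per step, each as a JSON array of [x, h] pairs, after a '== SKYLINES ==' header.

== SKYLINES ==
[[30,11],[35,0]]
[[18,12],[36,0]]
[[18,12],[32,16],[35,12],[36,0]]
[[18,12],[32,16],[35,12],[36,0],[48,16],[50,0]]
[[2,9],[18,12],[32,16],[35,12],[36,0],[48,16],[50,0]]
[[2,9],[18,14],[32,16],[35,12],[36,0],[48,16],[50,0]]
[[2,9],[10,14],[14,9],[18,14],[32,16],[35,12],[36,0],[48,16],[50,0]]
[[2,9],[10,14],[14,9],[18,14],[32,16],[35,12],[36,0],[48,16],[50,0]]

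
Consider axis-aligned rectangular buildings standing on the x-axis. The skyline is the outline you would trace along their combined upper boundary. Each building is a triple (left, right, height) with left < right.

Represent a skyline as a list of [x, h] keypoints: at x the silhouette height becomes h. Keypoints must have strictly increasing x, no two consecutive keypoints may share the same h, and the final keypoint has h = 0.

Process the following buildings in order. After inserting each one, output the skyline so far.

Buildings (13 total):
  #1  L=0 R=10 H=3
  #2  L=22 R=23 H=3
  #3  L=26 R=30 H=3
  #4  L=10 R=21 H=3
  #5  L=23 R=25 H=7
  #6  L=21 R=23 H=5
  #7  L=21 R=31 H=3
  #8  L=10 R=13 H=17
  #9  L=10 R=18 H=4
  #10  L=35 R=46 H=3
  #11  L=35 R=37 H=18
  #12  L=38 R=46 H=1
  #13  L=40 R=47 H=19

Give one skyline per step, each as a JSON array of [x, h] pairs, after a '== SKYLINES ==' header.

== SKYLINES ==
[[0,3],[10,0]]
[[0,3],[10,0],[22,3],[23,0]]
[[0,3],[10,0],[22,3],[23,0],[26,3],[30,0]]
[[0,3],[21,0],[22,3],[23,0],[26,3],[30,0]]
[[0,3],[21,0],[22,3],[23,7],[25,0],[26,3],[30,0]]
[[0,3],[21,5],[23,7],[25,0],[26,3],[30,0]]
[[0,3],[21,5],[23,7],[25,3],[31,0]]
[[0,3],[10,17],[13,3],[21,5],[23,7],[25,3],[31,0]]
[[0,3],[10,17],[13,4],[18,3],[21,5],[23,7],[25,3],[31,0]]
[[0,3],[10,17],[13,4],[18,3],[21,5],[23,7],[25,3],[31,0],[35,3],[46,0]]
[[0,3],[10,17],[13,4],[18,3],[21,5],[23,7],[25,3],[31,0],[35,18],[37,3],[46,0]]
[[0,3],[10,17],[13,4],[18,3],[21,5],[23,7],[25,3],[31,0],[35,18],[37,3],[46,0]]
[[0,3],[10,17],[13,4],[18,3],[21,5],[23,7],[25,3],[31,0],[35,18],[37,3],[40,19],[47,0]]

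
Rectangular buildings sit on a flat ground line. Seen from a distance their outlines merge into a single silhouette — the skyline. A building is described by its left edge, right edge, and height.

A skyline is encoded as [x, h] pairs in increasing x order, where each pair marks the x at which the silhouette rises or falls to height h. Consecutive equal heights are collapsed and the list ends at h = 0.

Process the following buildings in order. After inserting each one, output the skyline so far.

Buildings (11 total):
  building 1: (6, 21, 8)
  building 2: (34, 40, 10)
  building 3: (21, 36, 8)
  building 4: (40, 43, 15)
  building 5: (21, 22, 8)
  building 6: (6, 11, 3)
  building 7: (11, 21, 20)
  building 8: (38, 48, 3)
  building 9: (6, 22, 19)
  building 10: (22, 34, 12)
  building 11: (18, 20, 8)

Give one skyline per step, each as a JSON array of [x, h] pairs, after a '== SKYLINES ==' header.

== SKYLINES ==
[[6,8],[21,0]]
[[6,8],[21,0],[34,10],[40,0]]
[[6,8],[34,10],[40,0]]
[[6,8],[34,10],[40,15],[43,0]]
[[6,8],[34,10],[40,15],[43,0]]
[[6,8],[34,10],[40,15],[43,0]]
[[6,8],[11,20],[21,8],[34,10],[40,15],[43,0]]
[[6,8],[11,20],[21,8],[34,10],[40,15],[43,3],[48,0]]
[[6,19],[11,20],[21,19],[22,8],[34,10],[40,15],[43,3],[48,0]]
[[6,19],[11,20],[21,19],[22,12],[34,10],[40,15],[43,3],[48,0]]
[[6,19],[11,20],[21,19],[22,12],[34,10],[40,15],[43,3],[48,0]]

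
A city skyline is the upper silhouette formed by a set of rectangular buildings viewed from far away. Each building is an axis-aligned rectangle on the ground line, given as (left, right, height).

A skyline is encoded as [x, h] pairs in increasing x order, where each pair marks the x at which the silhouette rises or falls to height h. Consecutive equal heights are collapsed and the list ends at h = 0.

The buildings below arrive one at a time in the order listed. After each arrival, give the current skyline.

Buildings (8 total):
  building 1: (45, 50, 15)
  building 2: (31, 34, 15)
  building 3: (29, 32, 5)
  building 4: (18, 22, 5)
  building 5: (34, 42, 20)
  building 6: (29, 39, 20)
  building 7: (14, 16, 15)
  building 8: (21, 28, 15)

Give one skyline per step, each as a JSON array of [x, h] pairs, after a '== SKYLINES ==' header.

== SKYLINES ==
[[45,15],[50,0]]
[[31,15],[34,0],[45,15],[50,0]]
[[29,5],[31,15],[34,0],[45,15],[50,0]]
[[18,5],[22,0],[29,5],[31,15],[34,0],[45,15],[50,0]]
[[18,5],[22,0],[29,5],[31,15],[34,20],[42,0],[45,15],[50,0]]
[[18,5],[22,0],[29,20],[42,0],[45,15],[50,0]]
[[14,15],[16,0],[18,5],[22,0],[29,20],[42,0],[45,15],[50,0]]
[[14,15],[16,0],[18,5],[21,15],[28,0],[29,20],[42,0],[45,15],[50,0]]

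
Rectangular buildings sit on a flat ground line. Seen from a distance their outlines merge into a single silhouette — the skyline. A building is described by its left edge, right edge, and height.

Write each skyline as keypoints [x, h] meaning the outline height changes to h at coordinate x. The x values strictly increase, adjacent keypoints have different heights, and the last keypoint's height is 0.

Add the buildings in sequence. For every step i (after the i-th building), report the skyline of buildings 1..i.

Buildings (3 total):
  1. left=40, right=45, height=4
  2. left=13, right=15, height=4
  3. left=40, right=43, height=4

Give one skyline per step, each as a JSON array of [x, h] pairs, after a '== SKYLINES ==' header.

== SKYLINES ==
[[40,4],[45,0]]
[[13,4],[15,0],[40,4],[45,0]]
[[13,4],[15,0],[40,4],[45,0]]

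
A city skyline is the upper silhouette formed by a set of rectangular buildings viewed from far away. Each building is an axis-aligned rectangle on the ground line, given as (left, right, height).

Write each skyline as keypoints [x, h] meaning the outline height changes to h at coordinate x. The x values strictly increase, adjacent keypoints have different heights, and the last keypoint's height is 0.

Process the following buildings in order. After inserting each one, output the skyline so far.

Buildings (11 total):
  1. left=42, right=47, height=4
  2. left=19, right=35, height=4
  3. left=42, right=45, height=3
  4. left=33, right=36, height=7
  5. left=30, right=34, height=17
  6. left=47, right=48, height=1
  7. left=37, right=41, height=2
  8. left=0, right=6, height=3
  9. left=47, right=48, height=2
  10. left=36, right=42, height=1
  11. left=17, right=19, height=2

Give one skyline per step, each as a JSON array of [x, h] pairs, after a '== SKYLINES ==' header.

== SKYLINES ==
[[42,4],[47,0]]
[[19,4],[35,0],[42,4],[47,0]]
[[19,4],[35,0],[42,4],[47,0]]
[[19,4],[33,7],[36,0],[42,4],[47,0]]
[[19,4],[30,17],[34,7],[36,0],[42,4],[47,0]]
[[19,4],[30,17],[34,7],[36,0],[42,4],[47,1],[48,0]]
[[19,4],[30,17],[34,7],[36,0],[37,2],[41,0],[42,4],[47,1],[48,0]]
[[0,3],[6,0],[19,4],[30,17],[34,7],[36,0],[37,2],[41,0],[42,4],[47,1],[48,0]]
[[0,3],[6,0],[19,4],[30,17],[34,7],[36,0],[37,2],[41,0],[42,4],[47,2],[48,0]]
[[0,3],[6,0],[19,4],[30,17],[34,7],[36,1],[37,2],[41,1],[42,4],[47,2],[48,0]]
[[0,3],[6,0],[17,2],[19,4],[30,17],[34,7],[36,1],[37,2],[41,1],[42,4],[47,2],[48,0]]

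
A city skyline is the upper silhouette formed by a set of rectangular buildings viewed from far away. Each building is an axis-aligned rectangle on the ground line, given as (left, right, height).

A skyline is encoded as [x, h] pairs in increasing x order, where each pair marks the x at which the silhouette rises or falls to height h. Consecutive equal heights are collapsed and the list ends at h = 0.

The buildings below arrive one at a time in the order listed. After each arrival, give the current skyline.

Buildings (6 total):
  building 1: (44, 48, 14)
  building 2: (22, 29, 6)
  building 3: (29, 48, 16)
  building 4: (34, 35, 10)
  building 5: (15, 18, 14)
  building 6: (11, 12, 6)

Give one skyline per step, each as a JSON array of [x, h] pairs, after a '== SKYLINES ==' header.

== SKYLINES ==
[[44,14],[48,0]]
[[22,6],[29,0],[44,14],[48,0]]
[[22,6],[29,16],[48,0]]
[[22,6],[29,16],[48,0]]
[[15,14],[18,0],[22,6],[29,16],[48,0]]
[[11,6],[12,0],[15,14],[18,0],[22,6],[29,16],[48,0]]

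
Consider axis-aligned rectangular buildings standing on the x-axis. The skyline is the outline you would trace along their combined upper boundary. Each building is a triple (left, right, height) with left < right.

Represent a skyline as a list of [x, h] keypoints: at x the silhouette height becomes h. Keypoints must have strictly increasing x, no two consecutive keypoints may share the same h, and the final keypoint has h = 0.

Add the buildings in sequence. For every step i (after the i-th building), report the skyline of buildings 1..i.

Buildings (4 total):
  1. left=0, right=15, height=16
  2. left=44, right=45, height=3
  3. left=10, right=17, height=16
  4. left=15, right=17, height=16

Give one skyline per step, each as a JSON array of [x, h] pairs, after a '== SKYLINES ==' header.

== SKYLINES ==
[[0,16],[15,0]]
[[0,16],[15,0],[44,3],[45,0]]
[[0,16],[17,0],[44,3],[45,0]]
[[0,16],[17,0],[44,3],[45,0]]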